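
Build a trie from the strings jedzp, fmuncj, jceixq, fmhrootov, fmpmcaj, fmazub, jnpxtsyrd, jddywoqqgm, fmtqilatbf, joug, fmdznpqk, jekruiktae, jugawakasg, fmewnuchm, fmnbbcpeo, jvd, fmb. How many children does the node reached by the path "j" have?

Follow the path "j" to its node, then look at its outgoing edges.
Characters that immediately follow "j" among the stored strings: {c, d, e, n, o, u, v}.
That node has 7 child edges.

7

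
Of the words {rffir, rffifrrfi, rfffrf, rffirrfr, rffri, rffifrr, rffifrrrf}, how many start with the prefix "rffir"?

Traverse to the node for "rffir", then collect every word in that subtree.
Words under "rffir": rffir, rffirrfr
Count: 2

2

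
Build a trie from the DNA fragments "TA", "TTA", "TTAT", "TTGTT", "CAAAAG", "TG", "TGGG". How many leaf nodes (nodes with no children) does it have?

A leaf is a node with no children — equivalently, the end of a word that is not a proper prefix of any other stored word.
Those words: "CAAAAG", "TA", "TGGG", "TTAT", "TTGTT"
Leaf count: 5

5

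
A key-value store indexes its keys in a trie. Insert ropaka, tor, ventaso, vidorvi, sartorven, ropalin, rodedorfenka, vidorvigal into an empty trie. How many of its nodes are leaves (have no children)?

7

A leaf is a node with no children — equivalently, the end of a word that is not a proper prefix of any other stored word.
Those words: "rodedorfenka", "ropaka", "ropalin", "sartorven", "tor", "ventaso", "vidorvigal"
Leaf count: 7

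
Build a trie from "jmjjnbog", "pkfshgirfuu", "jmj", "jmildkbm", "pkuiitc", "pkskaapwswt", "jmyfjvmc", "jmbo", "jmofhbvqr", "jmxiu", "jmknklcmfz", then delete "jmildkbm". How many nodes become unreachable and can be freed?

After clearing the end-marker at "jmildkbm", prune upward until reaching a node still needed by another word.
The suffix "ildkbm" (6 nodes) is used only by "jmildkbm"; the node for "jm" still has the child "j", so pruning stops there.
Nodes removed: 6

6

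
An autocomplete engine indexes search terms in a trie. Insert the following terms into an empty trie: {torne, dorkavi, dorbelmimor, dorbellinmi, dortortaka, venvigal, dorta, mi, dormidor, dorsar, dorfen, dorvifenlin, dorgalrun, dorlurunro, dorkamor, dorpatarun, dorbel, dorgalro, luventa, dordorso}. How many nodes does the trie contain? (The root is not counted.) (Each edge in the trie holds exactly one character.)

98

For each word, the new-node count is its length minus the longest prefix already in the trie:
  "torne" → 5 new (t, o, r, n, e)
  "dorkavi" → 7 new (d, o, r, k, a, v, i)
  "dorbelmimor" → prefix "dor" already present; 8 new (b, e, l, m, i, m, o, r)
  "dorbellinmi" → prefix "dorbel" already present; 5 new (l, i, n, m, i)
  "dortortaka" → prefix "dor" already present; 7 new (t, o, r, t, a, k, a)
  "venvigal" → 8 new (v, e, n, v, i, g, a, l)
  "dorta" → prefix "dort" already present; 1 new (a)
  "mi" → 2 new (m, i)
  "dormidor" → prefix "dor" already present; 5 new (m, i, d, o, r)
  "dorsar" → prefix "dor" already present; 3 new (s, a, r)
  "dorfen" → prefix "dor" already present; 3 new (f, e, n)
  "dorvifenlin" → prefix "dor" already present; 8 new (v, i, f, e, n, l, i, n)
  "dorgalrun" → prefix "dor" already present; 6 new (g, a, l, r, u, n)
  "dorlurunro" → prefix "dor" already present; 7 new (l, u, r, u, n, r, o)
  "dorkamor" → prefix "dorka" already present; 3 new (m, o, r)
  "dorpatarun" → prefix "dor" already present; 7 new (p, a, t, a, r, u, n)
  "dorbel" → prefix "dorbel" already present; 0 new (none)
  "dorgalro" → prefix "dorgalr" already present; 1 new (o)
  "luventa" → 7 new (l, u, v, e, n, t, a)
  "dordorso" → prefix "dor" already present; 5 new (d, o, r, s, o)
Total nodes = 5 + 7 + 8 + 5 + 7 + 8 + 1 + 2 + 5 + 3 + 3 + 8 + 6 + 7 + 3 + 7 + 0 + 1 + 7 + 5 = 98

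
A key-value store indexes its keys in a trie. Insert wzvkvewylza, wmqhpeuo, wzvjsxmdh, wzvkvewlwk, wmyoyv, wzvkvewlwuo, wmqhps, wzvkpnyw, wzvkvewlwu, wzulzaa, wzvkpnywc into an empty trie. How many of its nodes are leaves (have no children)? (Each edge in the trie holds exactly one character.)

9

Leaves are exactly the stored words that no other stored word extends.
Those words: "wmqhpeuo", "wmqhps", "wmyoyv", "wzulzaa", "wzvjsxmdh", "wzvkpnywc", "wzvkvewlwk", "wzvkvewlwuo", "wzvkvewylza"
Leaf count: 9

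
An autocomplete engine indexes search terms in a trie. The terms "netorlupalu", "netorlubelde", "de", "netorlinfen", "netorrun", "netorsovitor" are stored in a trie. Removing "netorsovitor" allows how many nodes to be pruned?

7

After clearing the end-marker at "netorsovitor", prune upward until reaching a node still needed by another word.
The suffix "sovitor" (7 nodes) is used only by "netorsovitor"; the node for "netor" still has the child "l", so pruning stops there.
Nodes removed: 7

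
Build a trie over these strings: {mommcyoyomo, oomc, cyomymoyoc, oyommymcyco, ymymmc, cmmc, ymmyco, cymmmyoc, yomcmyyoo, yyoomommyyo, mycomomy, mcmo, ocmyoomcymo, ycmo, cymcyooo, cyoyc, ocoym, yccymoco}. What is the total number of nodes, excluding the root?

Insert word by word; a character creates a node only if that edge doesn't already exist:
  "mommcyoyomo" → 11 new (m, o, m, m, c, y, o, y, o, m, o)
  "oomc" → 4 new (o, o, m, c)
  "cyomymoyoc" → 10 new (c, y, o, m, y, m, o, y, o, c)
  "oyommymcyco" → prefix "o" already present; 10 new (y, o, m, m, y, m, c, y, c, o)
  "ymymmc" → 6 new (y, m, y, m, m, c)
  "cmmc" → prefix "c" already present; 3 new (m, m, c)
  "ymmyco" → prefix "ym" already present; 4 new (m, y, c, o)
  "cymmmyoc" → prefix "cy" already present; 6 new (m, m, m, y, o, c)
  "yomcmyyoo" → prefix "y" already present; 8 new (o, m, c, m, y, y, o, o)
  "yyoomommyyo" → prefix "y" already present; 10 new (y, o, o, m, o, m, m, y, y, o)
  "mycomomy" → prefix "m" already present; 7 new (y, c, o, m, o, m, y)
  "mcmo" → prefix "m" already present; 3 new (c, m, o)
  "ocmyoomcymo" → prefix "o" already present; 10 new (c, m, y, o, o, m, c, y, m, o)
  "ycmo" → prefix "y" already present; 3 new (c, m, o)
  "cymcyooo" → prefix "cym" already present; 5 new (c, y, o, o, o)
  "cyoyc" → prefix "cyo" already present; 2 new (y, c)
  "ocoym" → prefix "oc" already present; 3 new (o, y, m)
  "yccymoco" → prefix "yc" already present; 6 new (c, y, m, o, c, o)
Total nodes = 11 + 4 + 10 + 10 + 6 + 3 + 4 + 6 + 8 + 10 + 7 + 3 + 10 + 3 + 5 + 2 + 3 + 6 = 111

111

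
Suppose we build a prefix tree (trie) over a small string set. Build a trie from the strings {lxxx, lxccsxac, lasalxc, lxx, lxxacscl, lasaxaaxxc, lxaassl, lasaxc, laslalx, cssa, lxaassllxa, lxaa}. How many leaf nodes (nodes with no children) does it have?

9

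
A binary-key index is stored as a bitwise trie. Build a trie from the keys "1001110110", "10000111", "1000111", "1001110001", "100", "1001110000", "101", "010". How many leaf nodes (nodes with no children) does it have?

Leaves are exactly the stored words that no other stored word extends.
Those words: "010", "10000111", "1000111", "1001110000", "1001110001", "1001110110", "101"
Leaf count: 7

7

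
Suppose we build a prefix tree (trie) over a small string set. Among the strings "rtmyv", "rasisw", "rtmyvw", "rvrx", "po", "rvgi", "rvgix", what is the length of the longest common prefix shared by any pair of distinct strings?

5

Equivalently: take the maximum, over all pairs, of their longest common prefix length.
"rtmyv" and "rtmyvw" agree on "rtmyv" (5 characters) before diverging; nothing deeper is shared.
Longest shared-prefix length: 5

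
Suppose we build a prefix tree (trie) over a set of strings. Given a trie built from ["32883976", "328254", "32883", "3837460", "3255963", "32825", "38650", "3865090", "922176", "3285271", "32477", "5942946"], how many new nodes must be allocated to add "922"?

Every character of "922" already lies on an existing path (it is a prefix of some stored word).
No new nodes are needed: 0.

0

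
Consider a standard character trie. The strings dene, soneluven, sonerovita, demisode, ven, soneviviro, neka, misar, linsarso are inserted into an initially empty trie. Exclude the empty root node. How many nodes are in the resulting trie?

Count nodes per top-level branch (shared prefixes stored once):
  'd'-branch (demisode, dene): 10 nodes
  'l'-branch (linsarso): 8 nodes
  'm'-branch (misar): 5 nodes
  'n'-branch (neka): 4 nodes
  's'-branch (soneluven, sonerovita, soneviviro): 21 nodes
  'v'-branch (ven): 3 nodes
Sum: 51

51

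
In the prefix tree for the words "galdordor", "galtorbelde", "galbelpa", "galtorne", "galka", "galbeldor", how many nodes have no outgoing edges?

6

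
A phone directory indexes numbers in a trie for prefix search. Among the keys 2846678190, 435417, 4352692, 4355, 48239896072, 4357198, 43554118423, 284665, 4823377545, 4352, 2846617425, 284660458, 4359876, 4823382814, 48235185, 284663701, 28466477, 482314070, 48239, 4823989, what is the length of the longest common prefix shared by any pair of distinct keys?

7

Look for the deepest trie node that still has at least two words in its subtree.
"4823989" and "48239896072" agree on "4823989" (7 characters) before diverging; nothing deeper is shared.
Longest shared-prefix length: 7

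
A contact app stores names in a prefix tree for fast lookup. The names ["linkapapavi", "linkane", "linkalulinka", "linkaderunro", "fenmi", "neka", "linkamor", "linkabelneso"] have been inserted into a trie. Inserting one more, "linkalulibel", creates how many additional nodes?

The longest prefix of "linkalulibel" already in the trie is "linkaluli" (length 9).
New nodes needed: |"linkalulibel"| − 9 = 12 − 9 = 3.

3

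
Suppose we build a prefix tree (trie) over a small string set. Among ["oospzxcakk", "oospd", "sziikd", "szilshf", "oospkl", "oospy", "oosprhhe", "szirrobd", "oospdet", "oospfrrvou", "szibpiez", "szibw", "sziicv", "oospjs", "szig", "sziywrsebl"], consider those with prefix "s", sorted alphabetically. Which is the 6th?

szilshf

Filter for "s…" and sort: "szibpiez", "szibw", "szig", "sziicv", "sziikd", "szilshf", "szirrobd", "sziywrsebl"
Position 6: szilshf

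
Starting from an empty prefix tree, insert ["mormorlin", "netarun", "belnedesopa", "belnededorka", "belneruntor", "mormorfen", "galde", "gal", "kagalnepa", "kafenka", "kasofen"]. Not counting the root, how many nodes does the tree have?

65

Count nodes per top-level branch (shared prefixes stored once):
  'b'-branch (belnededorka, belnedesopa, belneruntor): 22 nodes
  'g'-branch (gal, galde): 5 nodes
  'k'-branch (kafenka, kagalnepa, kasofen): 19 nodes
  'm'-branch (mormorfen, mormorlin): 12 nodes
  'n'-branch (netarun): 7 nodes
Sum: 65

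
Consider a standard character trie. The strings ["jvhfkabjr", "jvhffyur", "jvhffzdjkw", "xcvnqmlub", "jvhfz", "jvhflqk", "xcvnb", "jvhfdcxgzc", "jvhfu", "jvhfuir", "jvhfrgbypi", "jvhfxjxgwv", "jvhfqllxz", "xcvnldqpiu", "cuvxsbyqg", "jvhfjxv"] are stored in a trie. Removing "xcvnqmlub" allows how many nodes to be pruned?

5

Walk "xcvnqmlub" from the leaf back toward the root, removing each node that no remaining word uses.
The suffix "qmlub" (5 nodes) is used only by "xcvnqmlub"; the node for "xcvn" still has the child "b", so pruning stops there.
Nodes removed: 5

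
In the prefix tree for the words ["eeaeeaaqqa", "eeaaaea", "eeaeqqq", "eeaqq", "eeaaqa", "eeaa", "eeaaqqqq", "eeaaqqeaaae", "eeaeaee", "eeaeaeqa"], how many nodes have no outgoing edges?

9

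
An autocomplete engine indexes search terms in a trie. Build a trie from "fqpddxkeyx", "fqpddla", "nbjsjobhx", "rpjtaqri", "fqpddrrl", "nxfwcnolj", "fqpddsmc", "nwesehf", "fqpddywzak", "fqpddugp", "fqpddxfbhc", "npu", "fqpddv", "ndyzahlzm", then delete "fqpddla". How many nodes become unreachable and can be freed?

2

A node on "fqpddla"'s path can go only if nothing else ends at it or branches off below it.
The suffix "la" (2 nodes) is used only by "fqpddla"; the node for "fqpdd" still has the child "x", so pruning stops there.
Nodes removed: 2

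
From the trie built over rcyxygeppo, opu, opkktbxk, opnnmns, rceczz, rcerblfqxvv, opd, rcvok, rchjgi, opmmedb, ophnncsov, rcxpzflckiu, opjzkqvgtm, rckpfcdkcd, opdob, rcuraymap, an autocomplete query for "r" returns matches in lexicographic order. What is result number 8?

rcyxygeppo

Words with prefix "r", in lexicographic order: "rceczz", "rcerblfqxvv", "rchjgi", "rckpfcdkcd", "rcuraymap", "rcvok", "rcxpzflckiu", "rcyxygeppo"
The 8th is rcyxygeppo.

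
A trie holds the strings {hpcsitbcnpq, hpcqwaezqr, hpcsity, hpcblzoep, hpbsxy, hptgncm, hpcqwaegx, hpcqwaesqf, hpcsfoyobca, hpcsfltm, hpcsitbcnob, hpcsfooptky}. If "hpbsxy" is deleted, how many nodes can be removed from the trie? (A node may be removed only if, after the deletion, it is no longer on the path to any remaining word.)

After clearing the end-marker at "hpbsxy", prune upward until reaching a node still needed by another word.
The suffix "bsxy" (4 nodes) is used only by "hpbsxy"; the node for "hp" still has the child "c", so pruning stops there.
Nodes removed: 4

4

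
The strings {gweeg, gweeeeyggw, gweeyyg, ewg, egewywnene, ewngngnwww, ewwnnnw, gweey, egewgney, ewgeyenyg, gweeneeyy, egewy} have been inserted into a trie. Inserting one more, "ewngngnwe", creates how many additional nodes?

The longest prefix of "ewngngnwe" already in the trie is "ewngngnw" (length 8).
Each of the 1 remaining characters creates one node.

1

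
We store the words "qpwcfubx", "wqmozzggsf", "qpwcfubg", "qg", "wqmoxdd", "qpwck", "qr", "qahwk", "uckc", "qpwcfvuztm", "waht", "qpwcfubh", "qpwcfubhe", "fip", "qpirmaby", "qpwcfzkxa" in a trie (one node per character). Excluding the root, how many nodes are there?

Insert word by word; a character creates a node only if that edge doesn't already exist:
  "qpwcfubx" → 8 new (q, p, w, c, f, u, b, x)
  "wqmozzggsf" → 10 new (w, q, m, o, z, z, g, g, s, f)
  "qpwcfubg" → prefix "qpwcfub" already present; 1 new (g)
  "qg" → prefix "q" already present; 1 new (g)
  "wqmoxdd" → prefix "wqmo" already present; 3 new (x, d, d)
  "qpwck" → prefix "qpwc" already present; 1 new (k)
  "qr" → prefix "q" already present; 1 new (r)
  "qahwk" → prefix "q" already present; 4 new (a, h, w, k)
  "uckc" → 4 new (u, c, k, c)
  "qpwcfvuztm" → prefix "qpwcf" already present; 5 new (v, u, z, t, m)
  "waht" → prefix "w" already present; 3 new (a, h, t)
  "qpwcfubh" → prefix "qpwcfub" already present; 1 new (h)
  "qpwcfubhe" → prefix "qpwcfubh" already present; 1 new (e)
  "fip" → 3 new (f, i, p)
  "qpirmaby" → prefix "qp" already present; 6 new (i, r, m, a, b, y)
  "qpwcfzkxa" → prefix "qpwcf" already present; 4 new (z, k, x, a)
Total nodes = 8 + 10 + 1 + 1 + 3 + 1 + 1 + 4 + 4 + 5 + 3 + 1 + 1 + 3 + 6 + 4 = 56

56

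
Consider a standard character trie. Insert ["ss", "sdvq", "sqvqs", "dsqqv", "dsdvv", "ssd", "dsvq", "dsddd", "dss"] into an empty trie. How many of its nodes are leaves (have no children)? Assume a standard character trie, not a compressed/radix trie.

A leaf is a node with no children — equivalently, the end of a word that is not a proper prefix of any other stored word.
Those words: "dsddd", "dsdvv", "dsqqv", "dss", "dsvq", "sdvq", "sqvqs", "ssd"
Leaf count: 8

8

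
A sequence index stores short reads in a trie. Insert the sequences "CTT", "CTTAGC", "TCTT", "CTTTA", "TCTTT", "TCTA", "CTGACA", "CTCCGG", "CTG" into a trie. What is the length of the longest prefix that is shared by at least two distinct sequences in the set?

Look for the deepest trie node that still has at least two words in its subtree.
"TCTT" and "TCTTT" agree on "TCTT" (4 characters) before diverging; nothing deeper is shared.
Longest shared-prefix length: 4

4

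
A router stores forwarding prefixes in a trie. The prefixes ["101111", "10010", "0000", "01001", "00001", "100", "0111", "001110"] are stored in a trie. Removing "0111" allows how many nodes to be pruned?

After clearing the end-marker at "0111", prune upward until reaching a node still needed by another word.
The suffix "11" (2 nodes) is used only by "0111"; the node for "01" still has the child "0", so pruning stops there.
Nodes removed: 2

2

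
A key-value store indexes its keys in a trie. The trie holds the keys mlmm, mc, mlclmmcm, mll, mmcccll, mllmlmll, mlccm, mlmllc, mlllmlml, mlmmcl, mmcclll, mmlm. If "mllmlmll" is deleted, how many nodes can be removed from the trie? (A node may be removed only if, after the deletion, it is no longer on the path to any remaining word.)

5

A node on "mllmlmll"'s path can go only if nothing else ends at it or branches off below it.
The suffix "mlmll" (5 nodes) is used only by "mllmlmll"; the node for "mll" still has the child "l", so pruning stops there.
Nodes removed: 5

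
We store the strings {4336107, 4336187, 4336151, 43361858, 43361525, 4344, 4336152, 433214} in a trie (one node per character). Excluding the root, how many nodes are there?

20

Trie structure (* marks end of a word):
(root)
└─ 4
   └─ 3
      ├─ 3
      │  ├─ 2
      │  │  └─ 1
      │  │     └─ 4 *
      │  └─ 6
      │     └─ 1
      │        ├─ 0
      │        │  └─ 7 *
      │        ├─ 5
      │        │  ├─ 1 *
      │        │  └─ 2 *
      │        │     └─ 5 *
      │        └─ 8
      │           ├─ 5
      │           │  └─ 8 *
      │           └─ 7 *
      └─ 4
         └─ 4 *
Counting every labelled node above: 20.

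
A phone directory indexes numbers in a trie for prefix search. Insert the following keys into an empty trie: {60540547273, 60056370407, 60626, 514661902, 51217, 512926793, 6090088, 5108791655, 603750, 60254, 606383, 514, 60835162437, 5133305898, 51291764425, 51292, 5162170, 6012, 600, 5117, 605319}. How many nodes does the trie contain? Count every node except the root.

100

Insert word by word; a character creates a node only if that edge doesn't already exist:
  "60540547273" → 11 new (6, 0, 5, 4, 0, 5, 4, 7, 2, 7, 3)
  "60056370407" → prefix "60" already present; 9 new (0, 5, 6, 3, 7, 0, 4, 0, 7)
  "60626" → prefix "60" already present; 3 new (6, 2, 6)
  "514661902" → 9 new (5, 1, 4, 6, 6, 1, 9, 0, 2)
  "51217" → prefix "51" already present; 3 new (2, 1, 7)
  "512926793" → prefix "512" already present; 6 new (9, 2, 6, 7, 9, 3)
  "6090088" → prefix "60" already present; 5 new (9, 0, 0, 8, 8)
  "5108791655" → prefix "51" already present; 8 new (0, 8, 7, 9, 1, 6, 5, 5)
  "603750" → prefix "60" already present; 4 new (3, 7, 5, 0)
  "60254" → prefix "60" already present; 3 new (2, 5, 4)
  "606383" → prefix "606" already present; 3 new (3, 8, 3)
  "514" → prefix "514" already present; 0 new (none)
  "60835162437" → prefix "60" already present; 9 new (8, 3, 5, 1, 6, 2, 4, 3, 7)
  "5133305898" → prefix "51" already present; 8 new (3, 3, 3, 0, 5, 8, 9, 8)
  "51291764425" → prefix "5129" already present; 7 new (1, 7, 6, 4, 4, 2, 5)
  "51292" → prefix "51292" already present; 0 new (none)
  "5162170" → prefix "51" already present; 5 new (6, 2, 1, 7, 0)
  "6012" → prefix "60" already present; 2 new (1, 2)
  "600" → prefix "600" already present; 0 new (none)
  "5117" → prefix "51" already present; 2 new (1, 7)
  "605319" → prefix "605" already present; 3 new (3, 1, 9)
Total nodes = 11 + 9 + 3 + 9 + 3 + 6 + 5 + 8 + 4 + 3 + 3 + 0 + 9 + 8 + 7 + 0 + 5 + 2 + 0 + 2 + 3 = 100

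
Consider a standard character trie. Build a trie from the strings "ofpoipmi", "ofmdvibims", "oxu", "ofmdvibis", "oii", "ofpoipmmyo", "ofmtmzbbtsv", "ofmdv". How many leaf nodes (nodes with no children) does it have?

7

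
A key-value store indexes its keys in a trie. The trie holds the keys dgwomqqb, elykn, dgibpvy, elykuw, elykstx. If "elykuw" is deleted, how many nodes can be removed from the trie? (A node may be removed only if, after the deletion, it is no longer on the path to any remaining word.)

2

Walk "elykuw" from the leaf back toward the root, removing each node that no remaining word uses.
The suffix "uw" (2 nodes) is used only by "elykuw"; the node for "elyk" still has the child "n", so pruning stops there.
Nodes removed: 2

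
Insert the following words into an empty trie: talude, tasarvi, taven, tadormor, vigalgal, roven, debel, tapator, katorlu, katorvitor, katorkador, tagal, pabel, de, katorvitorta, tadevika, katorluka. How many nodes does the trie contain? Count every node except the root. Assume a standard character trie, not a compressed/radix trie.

77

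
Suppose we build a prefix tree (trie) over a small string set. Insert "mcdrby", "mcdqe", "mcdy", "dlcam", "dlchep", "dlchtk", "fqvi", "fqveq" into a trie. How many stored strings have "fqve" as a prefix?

Walk to "fqve"; the words in its subtree are exactly those with that prefix.
Words under "fqve": fqveq
Count: 1

1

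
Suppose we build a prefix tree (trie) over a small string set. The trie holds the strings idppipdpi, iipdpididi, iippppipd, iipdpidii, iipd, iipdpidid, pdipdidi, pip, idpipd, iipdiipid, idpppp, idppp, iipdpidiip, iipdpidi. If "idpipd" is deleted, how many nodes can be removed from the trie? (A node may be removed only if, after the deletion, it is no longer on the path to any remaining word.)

A node on "idpipd"'s path can go only if nothing else ends at it or branches off below it.
The suffix "ipd" (3 nodes) is used only by "idpipd"; the node for "idp" still has the child "p", so pruning stops there.
Nodes removed: 3

3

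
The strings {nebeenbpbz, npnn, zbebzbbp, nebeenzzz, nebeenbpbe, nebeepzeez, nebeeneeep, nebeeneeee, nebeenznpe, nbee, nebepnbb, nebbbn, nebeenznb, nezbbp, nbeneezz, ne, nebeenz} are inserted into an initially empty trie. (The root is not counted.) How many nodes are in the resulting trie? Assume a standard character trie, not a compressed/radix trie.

58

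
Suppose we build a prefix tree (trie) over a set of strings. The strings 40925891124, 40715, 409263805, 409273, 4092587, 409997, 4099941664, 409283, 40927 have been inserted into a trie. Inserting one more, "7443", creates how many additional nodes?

4

"7443" shares no prefix with any stored word, so all 4 characters open new nodes.
4 − 0 = 4 new nodes.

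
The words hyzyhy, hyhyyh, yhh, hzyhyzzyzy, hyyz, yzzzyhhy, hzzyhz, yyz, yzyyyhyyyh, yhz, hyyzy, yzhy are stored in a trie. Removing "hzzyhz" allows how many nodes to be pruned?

4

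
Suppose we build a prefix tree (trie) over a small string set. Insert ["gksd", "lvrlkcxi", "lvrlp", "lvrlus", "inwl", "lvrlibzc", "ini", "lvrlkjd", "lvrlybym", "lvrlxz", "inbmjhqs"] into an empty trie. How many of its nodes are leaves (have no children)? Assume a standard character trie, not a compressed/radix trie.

A leaf is a node with no children — equivalently, the end of a word that is not a proper prefix of any other stored word.
Those words: "gksd", "inbmjhqs", "ini", "inwl", "lvrlibzc", "lvrlkcxi", "lvrlkjd", "lvrlp", "lvrlus", "lvrlxz", "lvrlybym"
Leaf count: 11

11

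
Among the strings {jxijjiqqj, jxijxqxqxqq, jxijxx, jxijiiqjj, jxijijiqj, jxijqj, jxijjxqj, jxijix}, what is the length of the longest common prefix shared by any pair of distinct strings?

The deepest shared node is where two words last agree before diverging.
e.g. "jxijiiqjj" and "jxijijiqj" share the prefix "jxiji" of length 5; no pair shares a longer one.
Longest shared-prefix length: 5

5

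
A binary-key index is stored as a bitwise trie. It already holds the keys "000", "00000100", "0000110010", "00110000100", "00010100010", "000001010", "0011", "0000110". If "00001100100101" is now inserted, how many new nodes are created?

4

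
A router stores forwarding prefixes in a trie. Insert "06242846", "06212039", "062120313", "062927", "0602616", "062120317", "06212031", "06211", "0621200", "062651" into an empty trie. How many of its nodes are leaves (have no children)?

Leaves are exactly the stored words that no other stored word extends.
Those words: "0602616", "06211", "0621200", "062120313", "062120317", "06212039", "06242846", "062651", "062927"
Leaf count: 9

9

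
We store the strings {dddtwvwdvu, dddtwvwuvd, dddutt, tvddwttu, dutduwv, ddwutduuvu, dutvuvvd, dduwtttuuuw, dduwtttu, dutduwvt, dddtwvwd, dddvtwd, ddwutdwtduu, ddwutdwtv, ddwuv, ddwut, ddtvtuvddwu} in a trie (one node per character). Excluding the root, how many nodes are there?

73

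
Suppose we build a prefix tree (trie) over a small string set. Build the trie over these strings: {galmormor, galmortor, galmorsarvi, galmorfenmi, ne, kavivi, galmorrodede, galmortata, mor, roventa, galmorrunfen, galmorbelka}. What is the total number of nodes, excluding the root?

59

Insert word by word; a character creates a node only if that edge doesn't already exist:
  "galmormor" → 9 new (g, a, l, m, o, r, m, o, r)
  "galmortor" → prefix "galmor" already present; 3 new (t, o, r)
  "galmorsarvi" → prefix "galmor" already present; 5 new (s, a, r, v, i)
  "galmorfenmi" → prefix "galmor" already present; 5 new (f, e, n, m, i)
  "ne" → 2 new (n, e)
  "kavivi" → 6 new (k, a, v, i, v, i)
  "galmorrodede" → prefix "galmor" already present; 6 new (r, o, d, e, d, e)
  "galmortata" → prefix "galmort" already present; 3 new (a, t, a)
  "mor" → 3 new (m, o, r)
  "roventa" → 7 new (r, o, v, e, n, t, a)
  "galmorrunfen" → prefix "galmorr" already present; 5 new (u, n, f, e, n)
  "galmorbelka" → prefix "galmor" already present; 5 new (b, e, l, k, a)
Total nodes = 9 + 3 + 5 + 5 + 2 + 6 + 6 + 3 + 3 + 7 + 5 + 5 = 59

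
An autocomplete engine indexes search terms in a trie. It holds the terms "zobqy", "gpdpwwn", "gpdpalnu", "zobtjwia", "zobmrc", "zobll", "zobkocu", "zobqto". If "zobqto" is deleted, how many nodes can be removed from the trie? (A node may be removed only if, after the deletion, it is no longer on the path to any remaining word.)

After clearing the end-marker at "zobqto", prune upward until reaching a node still needed by another word.
The suffix "to" (2 nodes) is used only by "zobqto"; the node for "zobq" still has the child "y", so pruning stops there.
Nodes removed: 2

2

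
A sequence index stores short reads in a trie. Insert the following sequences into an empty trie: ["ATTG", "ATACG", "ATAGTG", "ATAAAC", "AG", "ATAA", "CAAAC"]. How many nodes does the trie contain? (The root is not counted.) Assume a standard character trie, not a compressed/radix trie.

Trie structure (* marks end of a word):
(root)
├─ A
│  ├─ G *
│  └─ T
│     ├─ A
│     │  ├─ A *
│     │  │  └─ A
│     │  │     └─ C *
│     │  ├─ C
│     │  │  └─ G *
│     │  └─ G
│     │     └─ T
│     │        └─ G *
│     └─ T
│        └─ G *
└─ C
   └─ A
      └─ A
         └─ A
            └─ C *
Counting every labelled node above: 19.

19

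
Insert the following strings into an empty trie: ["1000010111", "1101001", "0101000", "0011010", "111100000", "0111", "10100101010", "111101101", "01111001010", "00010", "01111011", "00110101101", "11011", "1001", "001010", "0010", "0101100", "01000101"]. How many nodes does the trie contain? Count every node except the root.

Trace insertions, counting only characters that open a new branch:
  "1000010111" → 10 new (1, 0, 0, 0, 0, 1, 0, 1, 1, 1)
  "1101001" → prefix "1" already present; 6 new (1, 0, 1, 0, 0, 1)
  "0101000" → 7 new (0, 1, 0, 1, 0, 0, 0)
  "0011010" → prefix "0" already present; 6 new (0, 1, 1, 0, 1, 0)
  "111100000" → prefix "11" already present; 7 new (1, 1, 0, 0, 0, 0, 0)
  "0111" → prefix "01" already present; 2 new (1, 1)
  "10100101010" → prefix "10" already present; 9 new (1, 0, 0, 1, 0, 1, 0, 1, 0)
  "111101101" → prefix "11110" already present; 4 new (1, 1, 0, 1)
  "01111001010" → prefix "0111" already present; 7 new (1, 0, 0, 1, 0, 1, 0)
  "00010" → prefix "00" already present; 3 new (0, 1, 0)
  "01111011" → prefix "011110" already present; 2 new (1, 1)
  "00110101101" → prefix "0011010" already present; 4 new (1, 1, 0, 1)
  "11011" → prefix "1101" already present; 1 new (1)
  "1001" → prefix "100" already present; 1 new (1)
  "001010" → prefix "001" already present; 3 new (0, 1, 0)
  "0010" → prefix "0010" already present; 0 new (none)
  "0101100" → prefix "0101" already present; 3 new (1, 0, 0)
  "01000101" → prefix "010" already present; 5 new (0, 0, 1, 0, 1)
Total nodes = 10 + 6 + 7 + 6 + 7 + 2 + 9 + 4 + 7 + 3 + 2 + 4 + 1 + 1 + 3 + 0 + 3 + 5 = 80

80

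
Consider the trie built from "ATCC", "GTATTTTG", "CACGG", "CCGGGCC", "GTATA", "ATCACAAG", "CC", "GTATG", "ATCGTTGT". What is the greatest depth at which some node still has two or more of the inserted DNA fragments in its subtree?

4

The deepest shared node is where two words last agree before diverging.
e.g. "GTATA" and "GTATG" share the prefix "GTAT" of length 4; no pair shares a longer one.
Longest shared-prefix length: 4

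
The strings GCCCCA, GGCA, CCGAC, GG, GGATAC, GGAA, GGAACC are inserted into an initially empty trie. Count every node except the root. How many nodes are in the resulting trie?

21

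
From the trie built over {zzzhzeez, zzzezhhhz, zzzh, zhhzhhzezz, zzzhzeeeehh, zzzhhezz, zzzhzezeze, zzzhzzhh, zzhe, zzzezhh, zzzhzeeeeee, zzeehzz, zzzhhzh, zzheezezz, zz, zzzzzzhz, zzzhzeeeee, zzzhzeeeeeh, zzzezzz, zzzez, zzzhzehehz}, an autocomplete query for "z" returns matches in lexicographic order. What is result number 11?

zzzhhezz

DFS of the "z" subtree visits, in order: "zhhzhhzezz", "zz", "zzeehzz", "zzhe", "zzheezezz", "zzzez", "zzzezhh", "zzzezhhhz", "zzzezzz", "zzzh", "zzzhhezz", "zzzhhzh", "zzzhzeeeee", "zzzhzeeeeee", "zzzhzeeeeeh", "zzzhzeeeehh", "zzzhzeez", "zzzhzehehz", "zzzhzezeze", "zzzhzzhh", "zzzzzzhz"
The 11th is zzzhhezz.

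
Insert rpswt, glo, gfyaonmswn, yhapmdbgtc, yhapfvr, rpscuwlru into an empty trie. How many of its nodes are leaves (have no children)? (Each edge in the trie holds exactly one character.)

6

Leaves are exactly the stored words that no other stored word extends.
Those words: "gfyaonmswn", "glo", "rpscuwlru", "rpswt", "yhapfvr", "yhapmdbgtc"
Leaf count: 6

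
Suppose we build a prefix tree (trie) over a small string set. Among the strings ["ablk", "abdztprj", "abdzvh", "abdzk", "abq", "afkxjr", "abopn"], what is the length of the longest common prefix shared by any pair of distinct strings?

4

The deepest shared node is where two words last agree before diverging.
"abdzk" and "abdztprj" agree on "abdz" (4 characters) before diverging; nothing deeper is shared.
Longest shared-prefix length: 4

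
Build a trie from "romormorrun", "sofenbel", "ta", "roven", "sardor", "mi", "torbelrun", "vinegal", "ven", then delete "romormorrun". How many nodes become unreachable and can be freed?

9

Walk "romormorrun" from the leaf back toward the root, removing each node that no remaining word uses.
The suffix "mormorrun" (9 nodes) is used only by "romormorrun"; the node for "ro" still has the child "v", so pruning stops there.
Nodes removed: 9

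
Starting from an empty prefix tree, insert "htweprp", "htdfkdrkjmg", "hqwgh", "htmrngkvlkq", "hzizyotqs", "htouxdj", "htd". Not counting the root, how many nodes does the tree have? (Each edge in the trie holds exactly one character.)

42

Count nodes per top-level branch (shared prefixes stored once):
  'h'-branch (hqwgh, htd, htdfkdrkjmg, htmrngkvlkq, htouxdj, htweprp, hzizyotqs): 42 nodes
Sum: 42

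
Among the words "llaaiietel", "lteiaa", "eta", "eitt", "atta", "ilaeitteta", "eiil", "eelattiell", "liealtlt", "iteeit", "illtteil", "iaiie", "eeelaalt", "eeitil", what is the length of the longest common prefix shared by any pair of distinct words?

2

Equivalently: take the maximum, over all pairs, of their longest common prefix length.
"eeelaalt" and "eeitil" agree on "ee" (2 characters) before diverging; nothing deeper is shared.
Longest shared-prefix length: 2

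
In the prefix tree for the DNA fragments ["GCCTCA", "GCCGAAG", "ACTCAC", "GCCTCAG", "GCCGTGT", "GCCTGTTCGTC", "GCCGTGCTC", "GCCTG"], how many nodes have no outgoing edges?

Leaves are exactly the stored words that no other stored word extends.
Those words: "ACTCAC", "GCCGAAG", "GCCGTGCTC", "GCCGTGT", "GCCTCAG", "GCCTGTTCGTC"
Leaf count: 6

6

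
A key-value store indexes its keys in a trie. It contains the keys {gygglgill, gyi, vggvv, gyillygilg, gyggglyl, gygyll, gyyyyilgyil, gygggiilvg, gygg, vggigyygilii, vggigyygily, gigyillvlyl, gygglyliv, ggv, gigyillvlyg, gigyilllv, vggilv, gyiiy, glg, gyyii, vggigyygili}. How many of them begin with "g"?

Filter for entries beginning with "g":
Words under "g": ggv, gigyilllv, gigyillvlyg, gigyillvlyl, glg, gygg, gygggiilvg, gyggglyl, gygglgill, gygglyliv, gygyll, gyi, gyiiy, gyillygilg, gyyii, gyyyyilgyil
Count: 16

16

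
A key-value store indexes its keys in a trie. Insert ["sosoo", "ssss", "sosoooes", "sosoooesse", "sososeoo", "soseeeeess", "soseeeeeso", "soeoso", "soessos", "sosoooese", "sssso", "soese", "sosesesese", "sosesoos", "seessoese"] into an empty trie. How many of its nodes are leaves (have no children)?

A leaf is a node with no children — equivalently, the end of a word that is not a proper prefix of any other stored word.
Those words: "seessoese", "soeoso", "soese", "soessos", "soseeeeeso", "soseeeeess", "sosesesese", "sosesoos", "sosoooese", "sosoooesse", "sososeoo", "sssso"
Leaf count: 12

12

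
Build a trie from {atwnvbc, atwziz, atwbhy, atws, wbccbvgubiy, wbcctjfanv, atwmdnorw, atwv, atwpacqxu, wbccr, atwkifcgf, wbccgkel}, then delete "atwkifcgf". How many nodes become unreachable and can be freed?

A node on "atwkifcgf"'s path can go only if nothing else ends at it or branches off below it.
The suffix "kifcgf" (6 nodes) is used only by "atwkifcgf"; the node for "atw" still has the child "n", so pruning stops there.
Nodes removed: 6

6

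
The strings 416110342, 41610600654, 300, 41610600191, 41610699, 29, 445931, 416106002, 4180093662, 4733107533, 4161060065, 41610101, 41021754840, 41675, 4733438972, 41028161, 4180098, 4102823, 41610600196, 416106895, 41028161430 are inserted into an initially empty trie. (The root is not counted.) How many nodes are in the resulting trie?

For each word, the new-node count is its length minus the longest prefix already in the trie:
  "416110342" → 9 new (4, 1, 6, 1, 1, 0, 3, 4, 2)
  "41610600654" → prefix "4161" already present; 7 new (0, 6, 0, 0, 6, 5, 4)
  "300" → 3 new (3, 0, 0)
  "41610600191" → prefix "41610600" already present; 3 new (1, 9, 1)
  "41610699" → prefix "416106" already present; 2 new (9, 9)
  "29" → 2 new (2, 9)
  "445931" → prefix "4" already present; 5 new (4, 5, 9, 3, 1)
  "416106002" → prefix "41610600" already present; 1 new (2)
  "4180093662" → prefix "41" already present; 8 new (8, 0, 0, 9, 3, 6, 6, 2)
  "4733107533" → prefix "4" already present; 9 new (7, 3, 3, 1, 0, 7, 5, 3, 3)
  "4161060065" → prefix "4161060065" already present; 0 new (none)
  "41610101" → prefix "41610" already present; 3 new (1, 0, 1)
  "41021754840" → prefix "41" already present; 9 new (0, 2, 1, 7, 5, 4, 8, 4, 0)
  "41675" → prefix "416" already present; 2 new (7, 5)
  "4733438972" → prefix "4733" already present; 6 new (4, 3, 8, 9, 7, 2)
  "41028161" → prefix "4102" already present; 4 new (8, 1, 6, 1)
  "4180098" → prefix "418009" already present; 1 new (8)
  "4102823" → prefix "41028" already present; 2 new (2, 3)
  "41610600196" → prefix "4161060019" already present; 1 new (6)
  "416106895" → prefix "416106" already present; 3 new (8, 9, 5)
  "41028161430" → prefix "41028161" already present; 3 new (4, 3, 0)
Total nodes = 9 + 7 + 3 + 3 + 2 + 2 + 5 + 1 + 8 + 9 + 0 + 3 + 9 + 2 + 6 + 4 + 1 + 2 + 1 + 3 + 3 = 83

83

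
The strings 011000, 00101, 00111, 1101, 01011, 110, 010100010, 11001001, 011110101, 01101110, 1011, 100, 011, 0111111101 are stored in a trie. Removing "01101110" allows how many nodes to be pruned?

4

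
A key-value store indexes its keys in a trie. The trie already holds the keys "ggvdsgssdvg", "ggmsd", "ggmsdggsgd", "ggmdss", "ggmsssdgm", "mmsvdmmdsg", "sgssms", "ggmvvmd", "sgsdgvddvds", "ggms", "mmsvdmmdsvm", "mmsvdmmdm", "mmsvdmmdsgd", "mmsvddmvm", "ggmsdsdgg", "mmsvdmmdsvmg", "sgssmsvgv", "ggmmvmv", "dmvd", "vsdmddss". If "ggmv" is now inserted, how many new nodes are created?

"ggmv" is already a full path in the trie; only an end-marker is added.
No new nodes are needed: 0.

0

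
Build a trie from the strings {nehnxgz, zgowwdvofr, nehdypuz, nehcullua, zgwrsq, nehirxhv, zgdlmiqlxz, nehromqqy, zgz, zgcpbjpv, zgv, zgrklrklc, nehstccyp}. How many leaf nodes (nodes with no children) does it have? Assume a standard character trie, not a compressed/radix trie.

13

Leaves are exactly the stored words that no other stored word extends.
Those words: "nehcullua", "nehdypuz", "nehirxhv", "nehnxgz", "nehromqqy", "nehstccyp", "zgcpbjpv", "zgdlmiqlxz", "zgowwdvofr", "zgrklrklc", "zgv", "zgwrsq", "zgz"
Leaf count: 13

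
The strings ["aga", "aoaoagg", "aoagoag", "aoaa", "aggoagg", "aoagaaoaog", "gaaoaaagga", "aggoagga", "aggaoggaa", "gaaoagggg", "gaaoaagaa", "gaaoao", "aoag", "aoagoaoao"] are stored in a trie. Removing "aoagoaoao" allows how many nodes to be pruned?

3

A node on "aoagoaoao"'s path can go only if nothing else ends at it or branches off below it.
The suffix "oao" (3 nodes) is used only by "aoagoaoao"; the node for "aoagoa" still has the child "g", so pruning stops there.
Nodes removed: 3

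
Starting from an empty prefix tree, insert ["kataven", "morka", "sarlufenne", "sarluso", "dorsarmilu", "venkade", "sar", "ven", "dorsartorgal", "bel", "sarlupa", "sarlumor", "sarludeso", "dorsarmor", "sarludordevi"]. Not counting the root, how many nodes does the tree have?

Count nodes per top-level branch (shared prefixes stored once):
  'b'-branch (bel): 3 nodes
  'd'-branch (dorsarmilu, dorsarmor, dorsartorgal): 18 nodes
  'k'-branch (kataven): 7 nodes
  'm'-branch (morka): 5 nodes
  's'-branch (sar, sarludeso, sarludordevi, sarlufenne, sarlumor, sarlupa, sarluso): 27 nodes
  'v'-branch (ven, venkade): 7 nodes
Sum: 67

67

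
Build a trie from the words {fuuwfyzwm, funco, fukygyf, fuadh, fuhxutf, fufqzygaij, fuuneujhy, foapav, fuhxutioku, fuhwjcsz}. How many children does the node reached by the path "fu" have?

Follow the path "fu" to its node, then look at its outgoing edges.
Characters that immediately follow "fu" among the stored strings: {a, f, h, k, n, u}.
That node has 6 child edges.

6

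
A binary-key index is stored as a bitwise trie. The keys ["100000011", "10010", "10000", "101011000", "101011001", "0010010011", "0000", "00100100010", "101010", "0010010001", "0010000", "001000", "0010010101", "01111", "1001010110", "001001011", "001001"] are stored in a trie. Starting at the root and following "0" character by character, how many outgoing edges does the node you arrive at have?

2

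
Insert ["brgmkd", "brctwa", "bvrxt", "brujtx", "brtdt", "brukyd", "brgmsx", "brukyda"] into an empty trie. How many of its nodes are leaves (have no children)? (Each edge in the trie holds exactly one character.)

7

Leaves are exactly the stored words that no other stored word extends.
Those words: "brctwa", "brgmkd", "brgmsx", "brtdt", "brujtx", "brukyda", "bvrxt"
Leaf count: 7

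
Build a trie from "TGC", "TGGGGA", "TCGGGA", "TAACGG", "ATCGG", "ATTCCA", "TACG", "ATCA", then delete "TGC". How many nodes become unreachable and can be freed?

Walk "TGC" from the leaf back toward the root, removing each node that no remaining word uses.
The suffix "C" (1 node) is used only by "TGC"; the node for "TG" still has the child "G", so pruning stops there.
Nodes removed: 1

1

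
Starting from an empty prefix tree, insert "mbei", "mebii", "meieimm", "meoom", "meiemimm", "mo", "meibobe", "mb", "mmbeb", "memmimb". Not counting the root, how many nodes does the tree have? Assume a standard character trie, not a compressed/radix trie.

34

Count nodes per top-level branch (shared prefixes stored once):
  'm'-branch (mb, mbei, mebii, meibobe, meieimm, meiemimm, memmimb, meoom, mmbeb, mo): 34 nodes
Sum: 34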